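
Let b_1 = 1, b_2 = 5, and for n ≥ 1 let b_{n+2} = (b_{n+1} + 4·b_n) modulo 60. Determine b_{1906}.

We have b_1 = 1; b_2 = 5; b_3 = 9; b_4 = 29; b_5 = 5; b_6 = 1; b_7 = 21; b_8 = 25; b_9 = 49; b_{10} = 29; b_{11} = 45; b_{12} = 41; b_{13} = 41; b_{14} = 25; b_{15} = 9; b_{16} = 49; b_{17} = 25; b_{18} = 41; b_{19} = 21; b_{20} = 5; b_{21} = 29; b_{22} = 49; b_{23} = 45; b_{24} = 1; b_{25} = 1; b_{26} = 5.
Since (b_{25}, b_{26}) = (b_1, b_2) = (1, 5) (two consecutive terms determine the rest), the sequence is periodic with period 24.
(1906 - 1) mod 24 = 9, so b_{1906} = b_{10} = 29.

29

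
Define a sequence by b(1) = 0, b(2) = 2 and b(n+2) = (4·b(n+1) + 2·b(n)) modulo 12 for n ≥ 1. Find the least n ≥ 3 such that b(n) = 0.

4

b(1) = 0; b(2) = 2; b(3) = 8; b(4) = 0; b(5) = 4; b(6) = 4; b(7) = 0; b(8) = 8; b(9) = 8; b(10) = 0.
Since (b(9), b(10)) = (b(3), b(4)) = (8, 0) (two consecutive terms determine the rest), the sequence is eventually periodic: after a pre-period of length 2 it cycles with period 6.
The value 0 first appears (with n ≥ 3) at b(4).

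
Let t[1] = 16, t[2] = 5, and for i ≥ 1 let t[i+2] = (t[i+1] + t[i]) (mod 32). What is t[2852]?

We have t[1] = 16; t[2] = 5; t[3] = 21; t[4] = 26; t[5] = 15; t[6] = 9; t[7] = 24; t[8] = 1; t[9] = 25; t[10] = 26; t[11] = 19; t[12] = 13; t[13] = 0; t[14] = 13; t[15] = 13; t[16] = 26; t[17] = 7; t[18] = 1; t[19] = 8; t[20] = 9; t[21] = 17; t[22] = 26; t[23] = 11; t[24] = 5; t[25] = 16; t[26] = 21; t[27] = 5; t[28] = 26; t[29] = 31; t[30] = 25; t[31] = 24; t[32] = 17; t[33] = 9; t[34] = 26; t[35] = 3; t[36] = 29; t[37] = 0; t[38] = 29; t[39] = 29; t[40] = 26; t[41] = 23; t[42] = 17; t[43] = 8; t[44] = 25; t[45] = 1; t[46] = 26; t[47] = 27; t[48] = 21; t[49] = 16; t[50] = 5.
Since (t[49], t[50]) = (t[1], t[2]) = (16, 5) (two consecutive terms determine the rest), the sequence is periodic with period 48.
(2852 - 1) mod 48 = 19, so t[2852] = t[20] = 9.

9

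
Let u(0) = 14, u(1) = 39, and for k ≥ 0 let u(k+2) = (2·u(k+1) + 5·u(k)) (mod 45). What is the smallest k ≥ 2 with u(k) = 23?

Computing terms: u(0) = 14,  u(1) = 39,  u(2) = 13,  u(3) = 41,  u(4) = 12,  u(5) = 4,  u(6) = 23,  u(7) = 21,  u(8) = 22,  u(9) = 14,  u(10) = 3,  u(11) = 31,  u(12) = 32,  u(13) = 39,  u(14) = 13.
Since (u(13), u(14)) = (u(1), u(2)) = (39, 13) (two consecutive terms determine the rest), the sequence is eventually periodic: after a pre-period of length 1 it cycles with period 12.
The value 23 first appears (with k ≥ 2) at u(6).

6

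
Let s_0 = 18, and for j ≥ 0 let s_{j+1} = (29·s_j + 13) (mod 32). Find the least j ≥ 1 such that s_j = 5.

19

Listing terms: s_0 = 18,  s_1 = 23,  s_2 = 8,  s_3 = 21,  s_4 = 14,  s_5 = 3,  s_6 = 4,  s_7 = 1,  s_8 = 10,  s_9 = 15,  s_{10} = 0,  s_{11} = 13,  s_{12} = 6,  s_{13} = 27,  s_{14} = 28,  s_{15} = 25,  s_{16} = 2,  s_{17} = 7,  s_{18} = 24,  s_{19} = 5,  s_{20} = 30,  s_{21} = 19,  s_{22} = 20,  s_{23} = 17,  s_{24} = 26,  s_{25} = 31,  s_{26} = 16,  s_{27} = 29,  s_{28} = 22,  s_{29} = 11,  s_{30} = 12,  s_{31} = 9,  s_{32} = 18.
The sequence repeats with period 32.
The value 5 first appears (with j ≥ 1) at s_{19}.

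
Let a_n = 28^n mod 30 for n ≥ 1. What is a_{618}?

Computing terms: a_1 = 28, a_2 = 4, a_3 = 22, a_4 = 16, a_5 = 28.
The sequence repeats with period 4.
So a_{618} = a_{1 + ((618-1) mod 4)} = a_2 = 4.

4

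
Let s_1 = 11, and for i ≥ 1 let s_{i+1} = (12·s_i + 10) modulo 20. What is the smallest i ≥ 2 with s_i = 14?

Listing terms: s_1 = 11, s_2 = 2, s_3 = 14, s_4 = 18, s_5 = 6, s_6 = 2.
Since s_6 = s_2 = 2, the sequence is eventually periodic: after a pre-period of length 1 it cycles with period 4.
The value 14 first appears (with i ≥ 2) at s_3.

3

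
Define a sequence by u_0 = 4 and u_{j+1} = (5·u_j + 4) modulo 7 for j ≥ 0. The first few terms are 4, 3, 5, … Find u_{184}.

2

u_0 = 4, u_1 = 3, u_2 = 5, u_3 = 1, u_4 = 2, u_5 = 0, u_6 = 4.
Since u_6 = u_0 = 4, the sequence is periodic with period 6.
So u_{184} = u_{0 + ((184-0) mod 6)} = u_4 = 2.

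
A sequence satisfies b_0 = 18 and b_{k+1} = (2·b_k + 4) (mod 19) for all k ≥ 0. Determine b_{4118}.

Computing terms: b_0 = 18; b_1 = 2; b_2 = 8; b_3 = 1; b_4 = 6; b_5 = 16; b_6 = 17; b_7 = 0; b_8 = 4; b_9 = 12; b_{10} = 9; b_{11} = 3; b_{12} = 10; b_{13} = 5; b_{14} = 14; b_{15} = 13; b_{16} = 11; b_{17} = 7; b_{18} = 18.
The sequence repeats with period 18.
So b_{4118} = b_{0 + ((4118-0) mod 18)} = b_{14} = 14.

14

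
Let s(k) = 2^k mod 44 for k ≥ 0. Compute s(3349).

We have s(0) = 1,  s(1) = 2,  s(2) = 4,  s(3) = 8,  s(4) = 16,  s(5) = 32,  s(6) = 20,  s(7) = 40,  s(8) = 36,  s(9) = 28,  s(10) = 12,  s(11) = 24,  s(12) = 4.
Since s(12) = s(2) = 4, the sequence is eventually periodic: after a pre-period of length 2 it cycles with period 10.
For k ≥ 2, s(k) depends only on (k - 2) mod 10. (3349 - 2) mod 10 = 7, so s(3349) = s(9) = 28.

28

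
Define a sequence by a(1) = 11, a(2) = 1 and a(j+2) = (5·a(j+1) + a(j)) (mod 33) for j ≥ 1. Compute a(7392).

12

We have a(1) = 11,  a(2) = 1,  a(3) = 16,  a(4) = 15,  a(5) = 25,  a(6) = 8,  a(7) = 32,  a(8) = 3,  a(9) = 14,  a(10) = 7,  a(11) = 16,  a(12) = 21,  a(13) = 22,  a(14) = 32,  a(15) = 17,  a(16) = 18,  a(17) = 8,  a(18) = 25,  a(19) = 1,  a(20) = 30,  a(21) = 19,  a(22) = 26,  a(23) = 17,  a(24) = 12,  a(25) = 11,  a(26) = 1.
Since (a(25), a(26)) = (a(1), a(2)) = (11, 1) (two consecutive terms determine the rest), the sequence is periodic with period 24.
So a(7392) = a(1 + ((7392-1) mod 24)) = a(24) = 12.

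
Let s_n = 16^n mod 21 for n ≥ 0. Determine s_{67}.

s_0 = 1,  s_1 = 16,  s_2 = 4,  s_3 = 1.
The sequence repeats with period 3.
So s_{67} = s_{0 + ((67-0) mod 3)} = s_1 = 16.

16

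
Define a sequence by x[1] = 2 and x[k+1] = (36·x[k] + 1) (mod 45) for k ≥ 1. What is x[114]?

10

x[1] = 2,  x[2] = 28,  x[3] = 19,  x[4] = 10,  x[5] = 1,  x[6] = 37,  x[7] = 28.
Since x[7] = x[2] = 28, the sequence is eventually periodic: after a pre-period of length 1 it cycles with period 5.
For k ≥ 2, x[k] depends only on (k - 2) mod 5. (114 - 2) mod 5 = 2, so x[114] = x[4] = 10.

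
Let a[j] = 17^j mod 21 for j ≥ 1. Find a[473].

Listing terms: a[1] = 17, a[2] = 16, a[3] = 20, a[4] = 4, a[5] = 5, a[6] = 1, a[7] = 17.
The sequence repeats with period 6.
(473 - 1) mod 6 = 4, so a[473] = a[5] = 5.

5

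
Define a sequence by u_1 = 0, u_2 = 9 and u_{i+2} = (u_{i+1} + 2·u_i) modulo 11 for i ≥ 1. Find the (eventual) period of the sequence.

10

Listing terms: u_1 = 0,  u_2 = 9,  u_3 = 9,  u_4 = 5,  u_5 = 1,  u_6 = 0,  u_7 = 2,  u_8 = 2,  u_9 = 6,  u_{10} = 10,  u_{11} = 0,  u_{12} = 9.
The sequence repeats with period 10.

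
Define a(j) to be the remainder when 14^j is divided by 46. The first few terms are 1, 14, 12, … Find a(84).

4

Listing terms: a(0) = 1; a(1) = 14; a(2) = 12; a(3) = 30; a(4) = 6; a(5) = 38; a(6) = 26; a(7) = 42; a(8) = 36; a(9) = 44; a(10) = 18; a(11) = 22; a(12) = 32; a(13) = 34; a(14) = 16; a(15) = 40; a(16) = 8; a(17) = 20; a(18) = 4; a(19) = 10; a(20) = 2; a(21) = 28; a(22) = 24; a(23) = 14.
Since a(23) = a(1) = 14, the sequence is eventually periodic: after a pre-period of length 1 it cycles with period 22.
For j ≥ 1, a(j) depends only on (j - 1) mod 22. (84 - 1) mod 22 = 17, so a(84) = a(18) = 4.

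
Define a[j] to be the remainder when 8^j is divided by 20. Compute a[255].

a[1] = 8,  a[2] = 4,  a[3] = 12,  a[4] = 16,  a[5] = 8.
Since a[5] = a[1] = 8, the sequence is periodic with period 4.
(255 - 1) mod 4 = 2, so a[255] = a[3] = 12.

12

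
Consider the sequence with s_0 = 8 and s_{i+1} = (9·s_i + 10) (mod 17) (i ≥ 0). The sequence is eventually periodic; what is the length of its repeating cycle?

Computing terms: s_0 = 8,  s_1 = 14,  s_2 = 0,  s_3 = 10,  s_4 = 15,  s_5 = 9,  s_6 = 6,  s_7 = 13,  s_8 = 8.
The sequence repeats with period 8.

8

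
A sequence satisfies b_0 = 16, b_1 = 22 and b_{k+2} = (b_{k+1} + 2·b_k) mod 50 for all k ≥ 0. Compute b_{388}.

Computing terms: b_0 = 16, b_1 = 22, b_2 = 4, b_3 = 48, b_4 = 6, b_5 = 2, b_6 = 14, b_7 = 18, b_8 = 46, b_9 = 32, b_{10} = 24, b_{11} = 38, b_{12} = 36, b_{13} = 12, b_{14} = 34, b_{15} = 8, b_{16} = 26, b_{17} = 42, b_{18} = 44, b_{19} = 28, b_{20} = 16, b_{21} = 22.
Since (b_{20}, b_{21}) = (b_0, b_1) = (16, 22) (two consecutive terms determine the rest), the sequence is periodic with period 20.
So b_{388} = b_{0 + ((388-0) mod 20)} = b_8 = 46.

46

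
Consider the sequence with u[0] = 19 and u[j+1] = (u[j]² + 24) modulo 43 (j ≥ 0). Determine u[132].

Listing terms: u[0] = 19, u[1] = 41, u[2] = 28, u[3] = 34, u[4] = 19.
The sequence repeats with period 4.
(132 - 0) mod 4 = 0, so u[132] = u[0] = 19.

19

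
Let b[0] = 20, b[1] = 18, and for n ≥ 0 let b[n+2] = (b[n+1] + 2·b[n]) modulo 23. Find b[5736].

14

Computing terms: b[0] = 20, b[1] = 18, b[2] = 12, b[3] = 2, b[4] = 3, b[5] = 7, b[6] = 13, b[7] = 4, b[8] = 7, b[9] = 15, b[10] = 6, b[11] = 13, b[12] = 2, b[13] = 5, b[14] = 9, b[15] = 19, b[16] = 14, b[17] = 6, b[18] = 11, b[19] = 0, b[20] = 22, b[21] = 22, b[22] = 20, b[23] = 18.
Since (b[22], b[23]) = (b[0], b[1]) = (20, 18) (two consecutive terms determine the rest), the sequence is periodic with period 22.
So b[5736] = b[0 + ((5736-0) mod 22)] = b[16] = 14.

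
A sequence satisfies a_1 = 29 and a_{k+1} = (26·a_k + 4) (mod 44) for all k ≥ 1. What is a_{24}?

4

Listing terms: a_1 = 29,  a_2 = 10,  a_3 = 0,  a_4 = 4,  a_5 = 20,  a_6 = 40,  a_7 = 32,  a_8 = 0.
Since a_8 = a_3 = 0, the sequence is eventually periodic: after a pre-period of length 2 it cycles with period 5.
For k ≥ 3, a_k depends only on (k - 3) mod 5. (24 - 3) mod 5 = 1, so a_{24} = a_4 = 4.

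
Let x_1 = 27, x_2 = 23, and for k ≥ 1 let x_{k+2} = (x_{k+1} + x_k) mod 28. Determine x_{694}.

We have x_1 = 27, x_2 = 23, x_3 = 22, x_4 = 17, x_5 = 11, x_6 = 0, x_7 = 11, x_8 = 11, x_9 = 22, x_{10} = 5, x_{11} = 27, x_{12} = 4, x_{13} = 3, x_{14} = 7, x_{15} = 10, x_{16} = 17, x_{17} = 27, x_{18} = 16, x_{19} = 15, x_{20} = 3, x_{21} = 18, x_{22} = 21, x_{23} = 11, x_{24} = 4, x_{25} = 15, x_{26} = 19, x_{27} = 6, x_{28} = 25, x_{29} = 3, x_{30} = 0, x_{31} = 3, x_{32} = 3, x_{33} = 6, x_{34} = 9, x_{35} = 15, x_{36} = 24, x_{37} = 11, x_{38} = 7, x_{39} = 18, x_{40} = 25, x_{41} = 15, x_{42} = 12, x_{43} = 27, x_{44} = 11, x_{45} = 10, x_{46} = 21, x_{47} = 3, x_{48} = 24, x_{49} = 27, x_{50} = 23.
The sequence repeats with period 48.
(694 - 1) mod 48 = 21, so x_{694} = x_{22} = 21.

21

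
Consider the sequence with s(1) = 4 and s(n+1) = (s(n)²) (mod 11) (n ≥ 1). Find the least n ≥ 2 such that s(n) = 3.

Computing terms: s(1) = 4, s(2) = 5, s(3) = 3, s(4) = 9, s(5) = 4.
Since s(5) = s(1) = 4, the sequence is periodic with period 4.
The value 3 first appears (with n ≥ 2) at s(3).

3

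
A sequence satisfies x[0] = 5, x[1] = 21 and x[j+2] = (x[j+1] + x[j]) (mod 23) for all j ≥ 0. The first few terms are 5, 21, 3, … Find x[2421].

19

x[0] = 5, x[1] = 21, x[2] = 3, x[3] = 1, x[4] = 4, x[5] = 5, x[6] = 9, x[7] = 14, x[8] = 0, x[9] = 14, x[10] = 14, x[11] = 5, x[12] = 19, x[13] = 1, x[14] = 20, x[15] = 21, x[16] = 18, x[17] = 16, x[18] = 11, x[19] = 4, x[20] = 15, x[21] = 19, x[22] = 11, x[23] = 7, x[24] = 18, x[25] = 2, x[26] = 20, x[27] = 22, x[28] = 19, x[29] = 18, x[30] = 14, x[31] = 9, x[32] = 0, x[33] = 9, x[34] = 9, x[35] = 18, x[36] = 4, x[37] = 22, x[38] = 3, x[39] = 2, x[40] = 5, x[41] = 7, x[42] = 12, x[43] = 19, x[44] = 8, x[45] = 4, x[46] = 12, x[47] = 16, x[48] = 5, x[49] = 21.
The sequence repeats with period 48.
(2421 - 0) mod 48 = 21, so x[2421] = x[21] = 19.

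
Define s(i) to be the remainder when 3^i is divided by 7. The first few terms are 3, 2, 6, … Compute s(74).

2

Listing terms: s(1) = 3; s(2) = 2; s(3) = 6; s(4) = 4; s(5) = 5; s(6) = 1; s(7) = 3.
The sequence repeats with period 6.
So s(74) = s(1 + ((74-1) mod 6)) = s(2) = 2.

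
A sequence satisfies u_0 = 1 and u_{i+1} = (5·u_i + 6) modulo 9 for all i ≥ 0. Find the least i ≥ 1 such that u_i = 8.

5

Computing terms: u_0 = 1; u_1 = 2; u_2 = 7; u_3 = 5; u_4 = 4; u_5 = 8; u_6 = 1.
Since u_6 = u_0 = 1, the sequence is periodic with period 6.
The value 8 first appears (with i ≥ 1) at u_5.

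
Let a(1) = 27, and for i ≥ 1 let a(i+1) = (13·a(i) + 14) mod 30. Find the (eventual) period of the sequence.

a(1) = 27; a(2) = 5; a(3) = 19; a(4) = 21; a(5) = 17; a(6) = 25; a(7) = 9; a(8) = 11; a(9) = 7; a(10) = 15; a(11) = 29; a(12) = 1; a(13) = 27.
The sequence repeats with period 12.

12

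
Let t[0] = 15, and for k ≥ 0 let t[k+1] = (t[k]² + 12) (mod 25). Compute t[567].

We have t[0] = 15; t[1] = 12; t[2] = 6; t[3] = 23; t[4] = 16; t[5] = 18; t[6] = 11; t[7] = 8; t[8] = 1; t[9] = 13; t[10] = 6.
Since t[10] = t[2] = 6, the sequence is eventually periodic: after a pre-period of length 2 it cycles with period 8.
For k ≥ 2, t[k] depends only on (k - 2) mod 8. (567 - 2) mod 8 = 5, so t[567] = t[7] = 8.

8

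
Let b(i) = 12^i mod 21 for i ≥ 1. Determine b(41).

3

b(1) = 12, b(2) = 18, b(3) = 6, b(4) = 9, b(5) = 3, b(6) = 15, b(7) = 12.
Since b(7) = b(1) = 12, the sequence is periodic with period 6.
(41 - 1) mod 6 = 4, so b(41) = b(5) = 3.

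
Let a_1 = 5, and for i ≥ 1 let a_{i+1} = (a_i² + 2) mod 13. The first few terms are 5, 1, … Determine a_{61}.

6

We have a_1 = 5; a_2 = 1; a_3 = 3; a_4 = 11; a_5 = 6; a_6 = 12; a_7 = 3.
Since a_7 = a_3 = 3, the sequence is eventually periodic: after a pre-period of length 2 it cycles with period 4.
For i ≥ 3, a_i depends only on (i - 3) mod 4. (61 - 3) mod 4 = 2, so a_{61} = a_5 = 6.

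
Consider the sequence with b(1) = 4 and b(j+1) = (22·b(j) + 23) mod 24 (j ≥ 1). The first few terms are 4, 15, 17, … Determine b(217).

b(1) = 4,  b(2) = 15,  b(3) = 17,  b(4) = 13,  b(5) = 21,  b(6) = 5,  b(7) = 13.
Since b(7) = b(4) = 13, the sequence is eventually periodic: after a pre-period of length 3 it cycles with period 3.
For j ≥ 4, b(j) depends only on (j - 4) mod 3. (217 - 4) mod 3 = 0, so b(217) = b(4) = 13.

13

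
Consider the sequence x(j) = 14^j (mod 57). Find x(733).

2

x(0) = 1,  x(1) = 14,  x(2) = 25,  x(3) = 8,  x(4) = 55,  x(5) = 29,  x(6) = 7,  x(7) = 41,  x(8) = 4,  x(9) = 56,  x(10) = 43,  x(11) = 32,  x(12) = 49,  x(13) = 2,  x(14) = 28,  x(15) = 50,  x(16) = 16,  x(17) = 53,  x(18) = 1.
The sequence repeats with period 18.
So x(733) = x(0 + ((733-0) mod 18)) = x(13) = 2.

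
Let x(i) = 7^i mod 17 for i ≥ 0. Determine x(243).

Computing terms: x(0) = 1, x(1) = 7, x(2) = 15, x(3) = 3, x(4) = 4, x(5) = 11, x(6) = 9, x(7) = 12, x(8) = 16, x(9) = 10, x(10) = 2, x(11) = 14, x(12) = 13, x(13) = 6, x(14) = 8, x(15) = 5, x(16) = 1.
The sequence repeats with period 16.
(243 - 0) mod 16 = 3, so x(243) = x(3) = 3.

3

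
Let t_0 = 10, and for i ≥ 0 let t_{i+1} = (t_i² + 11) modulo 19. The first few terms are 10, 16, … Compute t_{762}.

Listing terms: t_0 = 10,  t_1 = 16,  t_2 = 1,  t_3 = 12,  t_4 = 3,  t_5 = 1.
Since t_5 = t_2 = 1, the sequence is eventually periodic: after a pre-period of length 2 it cycles with period 3.
For i ≥ 2, t_i depends only on (i - 2) mod 3. (762 - 2) mod 3 = 1, so t_{762} = t_3 = 12.

12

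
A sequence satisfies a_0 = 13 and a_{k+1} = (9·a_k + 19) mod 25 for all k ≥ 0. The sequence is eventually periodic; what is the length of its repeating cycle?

10

Listing terms: a_0 = 13; a_1 = 11; a_2 = 18; a_3 = 6; a_4 = 23; a_5 = 1; a_6 = 3; a_7 = 21; a_8 = 8; a_9 = 16; a_{10} = 13.
Since a_{10} = a_0 = 13, the sequence is periodic with period 10.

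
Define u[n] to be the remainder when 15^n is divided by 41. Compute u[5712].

u[1] = 15; u[2] = 20; u[3] = 13; u[4] = 31; u[5] = 14; u[6] = 5; u[7] = 34; u[8] = 18; u[9] = 24; u[10] = 32; u[11] = 29; u[12] = 25; u[13] = 6; u[14] = 8; u[15] = 38; u[16] = 37; u[17] = 22; u[18] = 2; u[19] = 30; u[20] = 40; u[21] = 26; u[22] = 21; u[23] = 28; u[24] = 10; u[25] = 27; u[26] = 36; u[27] = 7; u[28] = 23; u[29] = 17; u[30] = 9; u[31] = 12; u[32] = 16; u[33] = 35; u[34] = 33; u[35] = 3; u[36] = 4; u[37] = 19; u[38] = 39; u[39] = 11; u[40] = 1; u[41] = 15.
Since u[41] = u[1] = 15, the sequence is periodic with period 40.
(5712 - 1) mod 40 = 31, so u[5712] = u[32] = 16.

16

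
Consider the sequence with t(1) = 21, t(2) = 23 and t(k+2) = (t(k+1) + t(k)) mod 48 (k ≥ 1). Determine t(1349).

Computing terms: t(1) = 21,  t(2) = 23,  t(3) = 44,  t(4) = 19,  t(5) = 15,  t(6) = 34,  t(7) = 1,  t(8) = 35,  t(9) = 36,  t(10) = 23,  t(11) = 11,  t(12) = 34,  t(13) = 45,  t(14) = 31,  t(15) = 28,  t(16) = 11,  t(17) = 39,  t(18) = 2,  t(19) = 41,  t(20) = 43,  t(21) = 36,  t(22) = 31,  t(23) = 19,  t(24) = 2,  t(25) = 21,  t(26) = 23.
The sequence repeats with period 24.
(1349 - 1) mod 24 = 4, so t(1349) = t(5) = 15.

15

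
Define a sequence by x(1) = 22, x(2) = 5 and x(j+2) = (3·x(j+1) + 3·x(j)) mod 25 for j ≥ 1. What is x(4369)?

Listing terms: x(1) = 22,  x(2) = 5,  x(3) = 6,  x(4) = 8,  x(5) = 17,  x(6) = 0,  x(7) = 1,  x(8) = 3,  x(9) = 12,  x(10) = 20,  x(11) = 21,  x(12) = 23,  x(13) = 7,  x(14) = 15,  x(15) = 16,  x(16) = 18,  x(17) = 2,  x(18) = 10,  x(19) = 11,  x(20) = 13,  x(21) = 22,  x(22) = 5.
Since (x(21), x(22)) = (x(1), x(2)) = (22, 5) (two consecutive terms determine the rest), the sequence is periodic with period 20.
So x(4369) = x(1 + ((4369-1) mod 20)) = x(9) = 12.

12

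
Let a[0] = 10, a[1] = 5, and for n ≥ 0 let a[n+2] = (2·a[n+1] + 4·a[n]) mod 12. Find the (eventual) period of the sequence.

8

a[0] = 10; a[1] = 5; a[2] = 2; a[3] = 0; a[4] = 8; a[5] = 4; a[6] = 4; a[7] = 0; a[8] = 4; a[9] = 8; a[10] = 8; a[11] = 0; a[12] = 8.
Since (a[11], a[12]) = (a[3], a[4]) = (0, 8) (two consecutive terms determine the rest), the sequence is eventually periodic: after a pre-period of length 3 it cycles with period 8.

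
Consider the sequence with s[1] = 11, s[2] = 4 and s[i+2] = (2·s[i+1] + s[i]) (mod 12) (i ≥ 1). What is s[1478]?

We have s[1] = 11,  s[2] = 4,  s[3] = 7,  s[4] = 6,  s[5] = 7,  s[6] = 8,  s[7] = 11,  s[8] = 6,  s[9] = 11,  s[10] = 4.
Since (s[9], s[10]) = (s[1], s[2]) = (11, 4) (two consecutive terms determine the rest), the sequence is periodic with period 8.
(1478 - 1) mod 8 = 5, so s[1478] = s[6] = 8.

8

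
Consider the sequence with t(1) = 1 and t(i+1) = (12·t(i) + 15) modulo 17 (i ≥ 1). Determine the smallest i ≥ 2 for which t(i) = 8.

7

Computing terms: t(1) = 1, t(2) = 10, t(3) = 16, t(4) = 3, t(5) = 0, t(6) = 15, t(7) = 8, t(8) = 9, t(9) = 4, t(10) = 12, t(11) = 6, t(12) = 2, t(13) = 5, t(14) = 7, t(15) = 14, t(16) = 13, t(17) = 1.
The sequence repeats with period 16.
The value 8 first appears (with i ≥ 2) at t(7).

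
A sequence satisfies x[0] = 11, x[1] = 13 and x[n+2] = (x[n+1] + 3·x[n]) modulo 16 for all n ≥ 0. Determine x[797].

We have x[0] = 11; x[1] = 13; x[2] = 14; x[3] = 5; x[4] = 15; x[5] = 14; x[6] = 11; x[7] = 5; x[8] = 6; x[9] = 5; x[10] = 7; x[11] = 6; x[12] = 11; x[13] = 13.
The sequence repeats with period 12.
(797 - 0) mod 12 = 5, so x[797] = x[5] = 14.

14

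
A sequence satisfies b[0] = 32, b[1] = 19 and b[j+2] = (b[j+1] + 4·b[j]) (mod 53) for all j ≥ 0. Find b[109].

We have b[0] = 32,  b[1] = 19,  b[2] = 41,  b[3] = 11,  b[4] = 16,  b[5] = 7,  b[6] = 18,  b[7] = 46,  b[8] = 12,  b[9] = 37,  b[10] = 32,  b[11] = 21,  b[12] = 43,  b[13] = 21,  b[14] = 34,  b[15] = 12,  b[16] = 42,  b[17] = 37,  b[18] = 46,  b[19] = 35,  b[20] = 7,  b[21] = 41,  b[22] = 16,  b[23] = 21,  b[24] = 32,  b[25] = 10,  b[26] = 32,  b[27] = 19.
The sequence repeats with period 26.
(109 - 0) mod 26 = 5, so b[109] = b[5] = 7.

7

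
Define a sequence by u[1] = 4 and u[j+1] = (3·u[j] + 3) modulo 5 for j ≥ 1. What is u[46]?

Computing terms: u[1] = 4; u[2] = 0; u[3] = 3; u[4] = 2; u[5] = 4.
The sequence repeats with period 4.
(46 - 1) mod 4 = 1, so u[46] = u[2] = 0.

0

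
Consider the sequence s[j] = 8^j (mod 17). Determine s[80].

Listing terms: s[1] = 8, s[2] = 13, s[3] = 2, s[4] = 16, s[5] = 9, s[6] = 4, s[7] = 15, s[8] = 1, s[9] = 8.
The sequence repeats with period 8.
(80 - 1) mod 8 = 7, so s[80] = s[8] = 1.

1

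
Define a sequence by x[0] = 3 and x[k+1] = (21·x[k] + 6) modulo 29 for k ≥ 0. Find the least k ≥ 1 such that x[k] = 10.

We have x[0] = 3; x[1] = 11; x[2] = 5; x[3] = 24; x[4] = 17; x[5] = 15; x[6] = 2; x[7] = 19; x[8] = 28; x[9] = 14; x[10] = 10; x[11] = 13; x[12] = 18; x[13] = 7; x[14] = 8; x[15] = 0; x[16] = 6; x[17] = 16; x[18] = 23; x[19] = 25; x[20] = 9; x[21] = 21; x[22] = 12; x[23] = 26; x[24] = 1; x[25] = 27; x[26] = 22; x[27] = 4; x[28] = 3.
Since x[28] = x[0] = 3, the sequence is periodic with period 28.
The value 10 first appears (with k ≥ 1) at x[10].

10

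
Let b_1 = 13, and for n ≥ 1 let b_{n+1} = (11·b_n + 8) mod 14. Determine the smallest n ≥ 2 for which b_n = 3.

Computing terms: b_1 = 13, b_2 = 11, b_3 = 3, b_4 = 13.
The sequence repeats with period 3.
The value 3 first appears (with n ≥ 2) at b_3.

3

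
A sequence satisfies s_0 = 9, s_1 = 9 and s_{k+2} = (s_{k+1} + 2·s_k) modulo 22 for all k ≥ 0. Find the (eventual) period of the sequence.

10

Computing terms: s_0 = 9, s_1 = 9, s_2 = 5, s_3 = 1, s_4 = 11, s_5 = 13, s_6 = 13, s_7 = 17, s_8 = 21, s_9 = 11, s_{10} = 9, s_{11} = 9.
The sequence repeats with period 10.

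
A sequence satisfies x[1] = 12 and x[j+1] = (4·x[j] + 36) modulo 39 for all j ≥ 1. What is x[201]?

x[1] = 12; x[2] = 6; x[3] = 21; x[4] = 3; x[5] = 9; x[6] = 33; x[7] = 12.
The sequence repeats with period 6.
So x[201] = x[1 + ((201-1) mod 6)] = x[3] = 21.

21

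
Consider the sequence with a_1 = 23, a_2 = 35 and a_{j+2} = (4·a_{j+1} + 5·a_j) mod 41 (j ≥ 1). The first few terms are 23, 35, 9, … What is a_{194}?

Computing terms: a_1 = 23, a_2 = 35, a_3 = 9, a_4 = 6, a_5 = 28, a_6 = 19, a_7 = 11, a_8 = 16, a_9 = 37, a_{10} = 23, a_{11} = 31, a_{12} = 34, a_{13} = 4, a_{14} = 22, a_{15} = 26, a_{16} = 9, a_{17} = 2, a_{18} = 12, a_{19} = 17, a_{20} = 5, a_{21} = 23, a_{22} = 35.
Since (a_{21}, a_{22}) = (a_1, a_2) = (23, 35) (two consecutive terms determine the rest), the sequence is periodic with period 20.
(194 - 1) mod 20 = 13, so a_{194} = a_{14} = 22.

22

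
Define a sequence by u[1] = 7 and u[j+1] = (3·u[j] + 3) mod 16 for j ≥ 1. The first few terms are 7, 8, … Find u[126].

0

We have u[1] = 7,  u[2] = 8,  u[3] = 11,  u[4] = 4,  u[5] = 15,  u[6] = 0,  u[7] = 3,  u[8] = 12,  u[9] = 7.
Since u[9] = u[1] = 7, the sequence is periodic with period 8.
(126 - 1) mod 8 = 5, so u[126] = u[6] = 0.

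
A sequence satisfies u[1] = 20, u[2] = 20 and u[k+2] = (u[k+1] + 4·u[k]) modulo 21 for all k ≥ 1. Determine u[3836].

u[1] = 20; u[2] = 20; u[3] = 16; u[4] = 12; u[5] = 13; u[6] = 19; u[7] = 8; u[8] = 0; u[9] = 11; u[10] = 11; u[11] = 13; u[12] = 15; u[13] = 4; u[14] = 1; u[15] = 17; u[16] = 0; u[17] = 5; u[18] = 5; u[19] = 4; u[20] = 3; u[21] = 19; u[22] = 10; u[23] = 2; u[24] = 0; u[25] = 8; u[26] = 8; u[27] = 19; u[28] = 9; u[29] = 1; u[30] = 16; u[31] = 20; u[32] = 0; u[33] = 17; u[34] = 17; u[35] = 1; u[36] = 6; u[37] = 10; u[38] = 13; u[39] = 11; u[40] = 0; u[41] = 2; u[42] = 2; u[43] = 10; u[44] = 18; u[45] = 16; u[46] = 4; u[47] = 5; u[48] = 0; u[49] = 20; u[50] = 20.
Since (u[49], u[50]) = (u[1], u[2]) = (20, 20) (two consecutive terms determine the rest), the sequence is periodic with period 48.
(3836 - 1) mod 48 = 43, so u[3836] = u[44] = 18.

18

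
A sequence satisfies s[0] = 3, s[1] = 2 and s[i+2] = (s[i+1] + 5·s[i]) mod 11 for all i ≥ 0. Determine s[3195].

3

s[0] = 3, s[1] = 2, s[2] = 6, s[3] = 5, s[4] = 2, s[5] = 5, s[6] = 4, s[7] = 7, s[8] = 5, s[9] = 7, s[10] = 10, s[11] = 1, s[12] = 7, s[13] = 1, s[14] = 3, s[15] = 8, s[16] = 1, s[17] = 8, s[18] = 2, s[19] = 9, s[20] = 8, s[21] = 9, s[22] = 5, s[23] = 6, s[24] = 9, s[25] = 6, s[26] = 7, s[27] = 4, s[28] = 6, s[29] = 4, s[30] = 1, s[31] = 10, s[32] = 4, s[33] = 10, s[34] = 8, s[35] = 3, s[36] = 10, s[37] = 3, s[38] = 9, s[39] = 2, s[40] = 3, s[41] = 2.
The sequence repeats with period 40.
So s[3195] = s[0 + ((3195-0) mod 40)] = s[35] = 3.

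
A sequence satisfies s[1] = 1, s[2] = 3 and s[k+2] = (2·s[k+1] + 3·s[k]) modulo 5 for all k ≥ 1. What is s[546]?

Listing terms: s[1] = 1, s[2] = 3, s[3] = 4, s[4] = 2, s[5] = 1, s[6] = 3.
Since (s[5], s[6]) = (s[1], s[2]) = (1, 3) (two consecutive terms determine the rest), the sequence is periodic with period 4.
(546 - 1) mod 4 = 1, so s[546] = s[2] = 3.

3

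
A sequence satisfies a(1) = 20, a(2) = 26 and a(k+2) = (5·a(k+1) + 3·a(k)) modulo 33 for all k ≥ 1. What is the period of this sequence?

Listing terms: a(1) = 20,  a(2) = 26,  a(3) = 25,  a(4) = 5,  a(5) = 1,  a(6) = 20,  a(7) = 4,  a(8) = 14,  a(9) = 16,  a(10) = 23,  a(11) = 31,  a(12) = 26,  a(13) = 25.
Since (a(12), a(13)) = (a(2), a(3)) = (26, 25) (two consecutive terms determine the rest), the sequence is eventually periodic: after a pre-period of length 1 it cycles with period 10.

10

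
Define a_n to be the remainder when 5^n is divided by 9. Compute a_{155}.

2

Computing terms: a_1 = 5; a_2 = 7; a_3 = 8; a_4 = 4; a_5 = 2; a_6 = 1; a_7 = 5.
The sequence repeats with period 6.
So a_{155} = a_{1 + ((155-1) mod 6)} = a_5 = 2.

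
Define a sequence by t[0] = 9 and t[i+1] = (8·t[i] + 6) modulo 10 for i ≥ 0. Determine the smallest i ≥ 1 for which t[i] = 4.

4

Computing terms: t[0] = 9, t[1] = 8, t[2] = 0, t[3] = 6, t[4] = 4, t[5] = 8.
Since t[5] = t[1] = 8, the sequence is eventually periodic: after a pre-period of length 1 it cycles with period 4.
The value 4 first appears (with i ≥ 1) at t[4].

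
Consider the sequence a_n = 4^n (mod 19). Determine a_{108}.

1

a_1 = 4, a_2 = 16, a_3 = 7, a_4 = 9, a_5 = 17, a_6 = 11, a_7 = 6, a_8 = 5, a_9 = 1, a_{10} = 4.
Since a_{10} = a_1 = 4, the sequence is periodic with period 9.
(108 - 1) mod 9 = 8, so a_{108} = a_9 = 1.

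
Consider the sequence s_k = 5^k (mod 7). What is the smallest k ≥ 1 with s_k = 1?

Computing terms: s_0 = 1; s_1 = 5; s_2 = 4; s_3 = 6; s_4 = 2; s_5 = 3; s_6 = 1.
Since s_6 = s_0 = 1, the sequence is periodic with period 6.
The value 1 next appears (with k ≥ 1) at s_6.

6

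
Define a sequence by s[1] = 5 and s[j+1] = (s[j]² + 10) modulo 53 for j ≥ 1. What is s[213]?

25

We have s[1] = 5, s[2] = 35, s[3] = 16, s[4] = 1, s[5] = 11, s[6] = 25, s[7] = 52, s[8] = 11.
Since s[8] = s[5] = 11, the sequence is eventually periodic: after a pre-period of length 4 it cycles with period 3.
For j ≥ 5, s[j] depends only on (j - 5) mod 3. (213 - 5) mod 3 = 1, so s[213] = s[6] = 25.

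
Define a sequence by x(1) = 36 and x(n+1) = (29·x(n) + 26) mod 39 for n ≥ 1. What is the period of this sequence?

6

x(1) = 36,  x(2) = 17,  x(3) = 12,  x(4) = 23,  x(5) = 30,  x(6) = 38,  x(7) = 36.
Since x(7) = x(1) = 36, the sequence is periodic with period 6.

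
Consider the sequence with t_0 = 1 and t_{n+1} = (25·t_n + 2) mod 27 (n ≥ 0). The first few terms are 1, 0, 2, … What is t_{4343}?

Listing terms: t_0 = 1; t_1 = 0; t_2 = 2; t_3 = 25; t_4 = 6; t_5 = 17; t_6 = 22; t_7 = 12; t_8 = 5; t_9 = 19; t_{10} = 18; t_{11} = 20; t_{12} = 16; t_{13} = 24; t_{14} = 8; t_{15} = 13; t_{16} = 3; t_{17} = 23; t_{18} = 10; t_{19} = 9; t_{20} = 11; t_{21} = 7; t_{22} = 15; t_{23} = 26; t_{24} = 4; t_{25} = 21; t_{26} = 14; t_{27} = 1.
Since t_{27} = t_0 = 1, the sequence is periodic with period 27.
So t_{4343} = t_{0 + ((4343-0) mod 27)} = t_{23} = 26.

26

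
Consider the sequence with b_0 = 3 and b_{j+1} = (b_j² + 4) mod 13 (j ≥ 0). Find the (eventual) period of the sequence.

6

b_0 = 3, b_1 = 0, b_2 = 4, b_3 = 7, b_4 = 1, b_5 = 5, b_6 = 3.
The sequence repeats with period 6.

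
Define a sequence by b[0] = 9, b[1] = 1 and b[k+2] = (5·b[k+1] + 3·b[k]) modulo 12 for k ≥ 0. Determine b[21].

We have b[0] = 9, b[1] = 1, b[2] = 8, b[3] = 7, b[4] = 11, b[5] = 4, b[6] = 5, b[7] = 1, b[8] = 8.
Since (b[7], b[8]) = (b[1], b[2]) = (1, 8) (two consecutive terms determine the rest), the sequence is eventually periodic: after a pre-period of length 1 it cycles with period 6.
For k ≥ 1, b[k] depends only on (k - 1) mod 6. (21 - 1) mod 6 = 2, so b[21] = b[3] = 7.

7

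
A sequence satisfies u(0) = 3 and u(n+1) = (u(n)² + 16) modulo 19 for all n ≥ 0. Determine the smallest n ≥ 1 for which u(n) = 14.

Listing terms: u(0) = 3,  u(1) = 6,  u(2) = 14,  u(3) = 3.
Since u(3) = u(0) = 3, the sequence is periodic with period 3.
The value 14 first appears (with n ≥ 1) at u(2).

2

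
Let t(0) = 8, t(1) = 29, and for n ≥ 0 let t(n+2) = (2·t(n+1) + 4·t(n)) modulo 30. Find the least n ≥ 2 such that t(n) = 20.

We have t(0) = 8, t(1) = 29, t(2) = 0, t(3) = 26, t(4) = 22, t(5) = 28, t(6) = 24, t(7) = 10, t(8) = 26, t(9) = 2, t(10) = 18, t(11) = 14, t(12) = 10, t(13) = 16, t(14) = 12, t(15) = 28, t(16) = 14, t(17) = 20, t(18) = 6, t(19) = 2, t(20) = 28, t(21) = 4, t(22) = 0, t(23) = 16, t(24) = 2, t(25) = 8, t(26) = 24, t(27) = 20, t(28) = 16, t(29) = 22, t(30) = 18, t(31) = 4, t(32) = 20, t(33) = 26, t(34) = 12, t(35) = 8, t(36) = 4, t(37) = 10, t(38) = 6, t(39) = 22, t(40) = 8, t(41) = 14, t(42) = 0, t(43) = 26.
Since (t(42), t(43)) = (t(2), t(3)) = (0, 26) (two consecutive terms determine the rest), the sequence is eventually periodic: after a pre-period of length 2 it cycles with period 40.
The value 20 first appears (with n ≥ 2) at t(17).

17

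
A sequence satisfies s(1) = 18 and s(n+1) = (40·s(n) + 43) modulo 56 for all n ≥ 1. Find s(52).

We have s(1) = 18; s(2) = 35; s(3) = 43; s(4) = 27; s(5) = 3; s(6) = 51; s(7) = 11; s(8) = 35.
Since s(8) = s(2) = 35, the sequence is eventually periodic: after a pre-period of length 1 it cycles with period 6.
For n ≥ 2, s(n) depends only on (n - 2) mod 6. (52 - 2) mod 6 = 2, so s(52) = s(4) = 27.

27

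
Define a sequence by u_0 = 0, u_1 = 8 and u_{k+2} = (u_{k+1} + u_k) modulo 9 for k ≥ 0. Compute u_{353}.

5

u_0 = 0, u_1 = 8, u_2 = 8, u_3 = 7, u_4 = 6, u_5 = 4, u_6 = 1, u_7 = 5, u_8 = 6, u_9 = 2, u_{10} = 8, u_{11} = 1, u_{12} = 0, u_{13} = 1, u_{14} = 1, u_{15} = 2, u_{16} = 3, u_{17} = 5, u_{18} = 8, u_{19} = 4, u_{20} = 3, u_{21} = 7, u_{22} = 1, u_{23} = 8, u_{24} = 0, u_{25} = 8.
Since (u_{24}, u_{25}) = (u_0, u_1) = (0, 8) (two consecutive terms determine the rest), the sequence is periodic with period 24.
(353 - 0) mod 24 = 17, so u_{353} = u_{17} = 5.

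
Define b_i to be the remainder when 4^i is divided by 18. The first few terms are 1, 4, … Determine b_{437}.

16

Computing terms: b_0 = 1, b_1 = 4, b_2 = 16, b_3 = 10, b_4 = 4.
Since b_4 = b_1 = 4, the sequence is eventually periodic: after a pre-period of length 1 it cycles with period 3.
For i ≥ 1, b_i depends only on (i - 1) mod 3. (437 - 1) mod 3 = 1, so b_{437} = b_2 = 16.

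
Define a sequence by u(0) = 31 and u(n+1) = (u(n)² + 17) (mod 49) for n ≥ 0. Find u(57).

Listing terms: u(0) = 31; u(1) = 47; u(2) = 21; u(3) = 17; u(4) = 12; u(5) = 14; u(6) = 17.
Since u(6) = u(3) = 17, the sequence is eventually periodic: after a pre-period of length 3 it cycles with period 3.
For n ≥ 3, u(n) depends only on (n - 3) mod 3. (57 - 3) mod 3 = 0, so u(57) = u(3) = 17.

17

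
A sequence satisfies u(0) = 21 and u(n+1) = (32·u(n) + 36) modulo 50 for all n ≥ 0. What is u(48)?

46

Listing terms: u(0) = 21,  u(1) = 8,  u(2) = 42,  u(3) = 30,  u(4) = 46,  u(5) = 8.
Since u(5) = u(1) = 8, the sequence is eventually periodic: after a pre-period of length 1 it cycles with period 4.
For n ≥ 1, u(n) depends only on (n - 1) mod 4. (48 - 1) mod 4 = 3, so u(48) = u(4) = 46.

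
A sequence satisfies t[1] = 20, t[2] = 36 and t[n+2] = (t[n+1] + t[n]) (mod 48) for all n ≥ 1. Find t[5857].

Listing terms: t[1] = 20; t[2] = 36; t[3] = 8; t[4] = 44; t[5] = 4; t[6] = 0; t[7] = 4; t[8] = 4; t[9] = 8; t[10] = 12; t[11] = 20; t[12] = 32; t[13] = 4; t[14] = 36; t[15] = 40; t[16] = 28; t[17] = 20; t[18] = 0; t[19] = 20; t[20] = 20; t[21] = 40; t[22] = 12; t[23] = 4; t[24] = 16; t[25] = 20; t[26] = 36.
Since (t[25], t[26]) = (t[1], t[2]) = (20, 36) (two consecutive terms determine the rest), the sequence is periodic with period 24.
(5857 - 1) mod 24 = 0, so t[5857] = t[1] = 20.

20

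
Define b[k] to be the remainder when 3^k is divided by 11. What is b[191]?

3

Listing terms: b[1] = 3,  b[2] = 9,  b[3] = 5,  b[4] = 4,  b[5] = 1,  b[6] = 3.
The sequence repeats with period 5.
(191 - 1) mod 5 = 0, so b[191] = b[1] = 3.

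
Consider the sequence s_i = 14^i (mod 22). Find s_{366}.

14

Computing terms: s_1 = 14; s_2 = 20; s_3 = 16; s_4 = 4; s_5 = 12; s_6 = 14.
The sequence repeats with period 5.
So s_{366} = s_{1 + ((366-1) mod 5)} = s_1 = 14.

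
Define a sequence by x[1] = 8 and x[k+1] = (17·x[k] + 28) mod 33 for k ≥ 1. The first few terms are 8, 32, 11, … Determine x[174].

17

Listing terms: x[1] = 8; x[2] = 32; x[3] = 11; x[4] = 17; x[5] = 20; x[6] = 5; x[7] = 14; x[8] = 2; x[9] = 29; x[10] = 26; x[11] = 8.
Since x[11] = x[1] = 8, the sequence is periodic with period 10.
So x[174] = x[1 + ((174-1) mod 10)] = x[4] = 17.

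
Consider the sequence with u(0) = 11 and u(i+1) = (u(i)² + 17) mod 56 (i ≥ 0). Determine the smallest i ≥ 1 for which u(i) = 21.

u(0) = 11, u(1) = 26, u(2) = 21, u(3) = 10, u(4) = 5, u(5) = 42, u(6) = 45, u(7) = 26.
Since u(7) = u(1) = 26, the sequence is eventually periodic: after a pre-period of length 1 it cycles with period 6.
The value 21 first appears (with i ≥ 1) at u(2).

2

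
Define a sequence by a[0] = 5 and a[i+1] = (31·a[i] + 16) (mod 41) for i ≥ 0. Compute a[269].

a[0] = 5,  a[1] = 7,  a[2] = 28,  a[3] = 23,  a[4] = 32,  a[5] = 24,  a[6] = 22,  a[7] = 1,  a[8] = 6,  a[9] = 38,  a[10] = 5.
The sequence repeats with period 10.
(269 - 0) mod 10 = 9, so a[269] = a[9] = 38.

38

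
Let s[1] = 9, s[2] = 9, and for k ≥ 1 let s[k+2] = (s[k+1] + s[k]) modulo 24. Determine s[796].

3

We have s[1] = 9; s[2] = 9; s[3] = 18; s[4] = 3; s[5] = 21; s[6] = 0; s[7] = 21; s[8] = 21; s[9] = 18; s[10] = 15; s[11] = 9; s[12] = 0; s[13] = 9; s[14] = 9.
The sequence repeats with period 12.
(796 - 1) mod 12 = 3, so s[796] = s[4] = 3.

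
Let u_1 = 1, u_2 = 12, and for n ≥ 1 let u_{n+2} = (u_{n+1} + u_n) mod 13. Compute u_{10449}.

12

Computing terms: u_1 = 1,  u_2 = 12,  u_3 = 0,  u_4 = 12,  u_5 = 12,  u_6 = 11,  u_7 = 10,  u_8 = 8,  u_9 = 5,  u_{10} = 0,  u_{11} = 5,  u_{12} = 5,  u_{13} = 10,  u_{14} = 2,  u_{15} = 12,  u_{16} = 1,  u_{17} = 0,  u_{18} = 1,  u_{19} = 1,  u_{20} = 2,  u_{21} = 3,  u_{22} = 5,  u_{23} = 8,  u_{24} = 0,  u_{25} = 8,  u_{26} = 8,  u_{27} = 3,  u_{28} = 11,  u_{29} = 1,  u_{30} = 12.
Since (u_{29}, u_{30}) = (u_1, u_2) = (1, 12) (two consecutive terms determine the rest), the sequence is periodic with period 28.
So u_{10449} = u_{1 + ((10449-1) mod 28)} = u_5 = 12.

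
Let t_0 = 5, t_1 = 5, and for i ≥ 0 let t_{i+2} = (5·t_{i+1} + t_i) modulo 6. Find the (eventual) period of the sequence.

Computing terms: t_0 = 5, t_1 = 5, t_2 = 0, t_3 = 5, t_4 = 1, t_5 = 4, t_6 = 3, t_7 = 1, t_8 = 2, t_9 = 5, t_{10} = 3, t_{11} = 2, t_{12} = 1, t_{13} = 1, t_{14} = 0, t_{15} = 1, t_{16} = 5, t_{17} = 2, t_{18} = 3, t_{19} = 5, t_{20} = 4, t_{21} = 1, t_{22} = 3, t_{23} = 4, t_{24} = 5, t_{25} = 5.
The sequence repeats with period 24.

24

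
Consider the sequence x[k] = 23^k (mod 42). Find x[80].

Listing terms: x[0] = 1; x[1] = 23; x[2] = 25; x[3] = 29; x[4] = 37; x[5] = 11; x[6] = 1.
Since x[6] = x[0] = 1, the sequence is periodic with period 6.
(80 - 0) mod 6 = 2, so x[80] = x[2] = 25.

25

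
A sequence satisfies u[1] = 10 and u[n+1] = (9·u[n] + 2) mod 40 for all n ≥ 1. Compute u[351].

Computing terms: u[1] = 10, u[2] = 12, u[3] = 30, u[4] = 32, u[5] = 10.
The sequence repeats with period 4.
(351 - 1) mod 4 = 2, so u[351] = u[3] = 30.

30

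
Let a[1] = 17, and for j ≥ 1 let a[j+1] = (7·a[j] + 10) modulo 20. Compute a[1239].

13

a[1] = 17,  a[2] = 9,  a[3] = 13,  a[4] = 1,  a[5] = 17.
The sequence repeats with period 4.
So a[1239] = a[1 + ((1239-1) mod 4)] = a[3] = 13.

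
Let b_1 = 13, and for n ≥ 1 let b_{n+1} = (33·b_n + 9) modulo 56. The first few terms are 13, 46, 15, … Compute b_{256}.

28

b_1 = 13,  b_2 = 46,  b_3 = 15,  b_4 = 0,  b_5 = 9,  b_6 = 26,  b_7 = 27,  b_8 = 4,  b_9 = 29,  b_{10} = 14,  b_{11} = 23,  b_{12} = 40,  b_{13} = 41,  b_{14} = 18,  b_{15} = 43,  b_{16} = 28,  b_{17} = 37,  b_{18} = 54,  b_{19} = 55,  b_{20} = 32,  b_{21} = 1,  b_{22} = 42,  b_{23} = 51,  b_{24} = 12,  b_{25} = 13.
The sequence repeats with period 24.
So b_{256} = b_{1 + ((256-1) mod 24)} = b_{16} = 28.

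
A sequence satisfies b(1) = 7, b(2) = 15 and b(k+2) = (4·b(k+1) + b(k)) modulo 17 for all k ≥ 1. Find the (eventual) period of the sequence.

12

b(1) = 7, b(2) = 15, b(3) = 16, b(4) = 11, b(5) = 9, b(6) = 13, b(7) = 10, b(8) = 2, b(9) = 1, b(10) = 6, b(11) = 8, b(12) = 4, b(13) = 7, b(14) = 15.
Since (b(13), b(14)) = (b(1), b(2)) = (7, 15) (two consecutive terms determine the rest), the sequence is periodic with period 12.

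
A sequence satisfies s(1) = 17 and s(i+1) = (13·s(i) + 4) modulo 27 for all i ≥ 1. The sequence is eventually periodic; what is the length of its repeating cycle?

27

Computing terms: s(1) = 17, s(2) = 9, s(3) = 13, s(4) = 11, s(5) = 12, s(6) = 25, s(7) = 5, s(8) = 15, s(9) = 10, s(10) = 26, s(11) = 18, s(12) = 22, s(13) = 20, s(14) = 21, s(15) = 7, s(16) = 14, s(17) = 24, s(18) = 19, s(19) = 8, s(20) = 0, s(21) = 4, s(22) = 2, s(23) = 3, s(24) = 16, s(25) = 23, s(26) = 6, s(27) = 1, s(28) = 17.
Since s(28) = s(1) = 17, the sequence is periodic with period 27.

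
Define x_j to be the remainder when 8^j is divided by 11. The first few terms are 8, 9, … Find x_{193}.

x_1 = 8,  x_2 = 9,  x_3 = 6,  x_4 = 4,  x_5 = 10,  x_6 = 3,  x_7 = 2,  x_8 = 5,  x_9 = 7,  x_{10} = 1,  x_{11} = 8.
The sequence repeats with period 10.
So x_{193} = x_{1 + ((193-1) mod 10)} = x_3 = 6.

6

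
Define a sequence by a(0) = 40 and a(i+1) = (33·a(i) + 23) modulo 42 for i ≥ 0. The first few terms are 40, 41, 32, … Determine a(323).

23

Listing terms: a(0) = 40; a(1) = 41; a(2) = 32; a(3) = 29; a(4) = 14; a(5) = 23; a(6) = 26; a(7) = 41.
Since a(7) = a(1) = 41, the sequence is eventually periodic: after a pre-period of length 1 it cycles with period 6.
For i ≥ 1, a(i) depends only on (i - 1) mod 6. (323 - 1) mod 6 = 4, so a(323) = a(5) = 23.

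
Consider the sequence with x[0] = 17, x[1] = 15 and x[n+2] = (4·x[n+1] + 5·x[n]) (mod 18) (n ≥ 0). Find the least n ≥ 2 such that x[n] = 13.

x[0] = 17, x[1] = 15, x[2] = 1, x[3] = 7, x[4] = 15, x[5] = 5, x[6] = 5, x[7] = 9, x[8] = 7, x[9] = 1, x[10] = 3, x[11] = 17, x[12] = 11, x[13] = 3, x[14] = 13, x[15] = 13, x[16] = 9, x[17] = 11, x[18] = 17, x[19] = 15.
The sequence repeats with period 18.
The value 13 first appears (with n ≥ 2) at x[14].

14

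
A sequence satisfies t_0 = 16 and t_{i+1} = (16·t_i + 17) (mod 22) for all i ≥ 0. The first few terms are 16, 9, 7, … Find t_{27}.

7

Computing terms: t_0 = 16; t_1 = 9; t_2 = 7; t_3 = 19; t_4 = 13; t_5 = 5; t_6 = 9.
Since t_6 = t_1 = 9, the sequence is eventually periodic: after a pre-period of length 1 it cycles with period 5.
For i ≥ 1, t_i depends only on (i - 1) mod 5. (27 - 1) mod 5 = 1, so t_{27} = t_2 = 7.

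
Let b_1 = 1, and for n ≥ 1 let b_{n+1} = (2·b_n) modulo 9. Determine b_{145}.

1

b_1 = 1, b_2 = 2, b_3 = 4, b_4 = 8, b_5 = 7, b_6 = 5, b_7 = 1.
Since b_7 = b_1 = 1, the sequence is periodic with period 6.
So b_{145} = b_{1 + ((145-1) mod 6)} = b_1 = 1.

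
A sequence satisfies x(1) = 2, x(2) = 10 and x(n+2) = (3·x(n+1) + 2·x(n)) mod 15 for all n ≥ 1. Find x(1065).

Listing terms: x(1) = 2, x(2) = 10, x(3) = 4, x(4) = 2, x(5) = 14, x(6) = 1, x(7) = 1, x(8) = 5, x(9) = 2, x(10) = 1, x(11) = 7, x(12) = 8, x(13) = 8, x(14) = 10, x(15) = 1, x(16) = 8, x(17) = 11, x(18) = 4, x(19) = 4, x(20) = 5, x(21) = 8, x(22) = 4, x(23) = 13, x(24) = 2, x(25) = 2, x(26) = 10.
Since (x(25), x(26)) = (x(1), x(2)) = (2, 10) (two consecutive terms determine the rest), the sequence is periodic with period 24.
(1065 - 1) mod 24 = 8, so x(1065) = x(9) = 2.

2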